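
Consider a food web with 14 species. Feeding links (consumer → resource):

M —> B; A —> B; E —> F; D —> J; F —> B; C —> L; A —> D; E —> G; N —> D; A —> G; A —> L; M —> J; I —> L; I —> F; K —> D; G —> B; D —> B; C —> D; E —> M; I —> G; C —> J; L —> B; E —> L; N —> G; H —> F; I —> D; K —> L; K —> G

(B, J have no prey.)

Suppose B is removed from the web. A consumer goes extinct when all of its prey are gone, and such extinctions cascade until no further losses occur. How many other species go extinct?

4

Remove B.
Round 1: G (all prey gone), L (all prey gone), F (all prey gone) → extinct.
Round 2: H (all prey gone) → extinct.
No further losses. Total secondary extinctions: 4.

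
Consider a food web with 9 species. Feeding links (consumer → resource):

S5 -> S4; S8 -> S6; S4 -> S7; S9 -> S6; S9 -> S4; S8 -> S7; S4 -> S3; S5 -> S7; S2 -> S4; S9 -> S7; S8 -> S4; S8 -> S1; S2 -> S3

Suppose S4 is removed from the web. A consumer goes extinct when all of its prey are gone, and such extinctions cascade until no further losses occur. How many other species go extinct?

Remove S4.
Every predator of it retains at least one other prey: S8 still has S7, S1, S6; S2 still has S3; S5 still has S7; S9 still has S7, S6.
No consumer loses all prey, so no secondary extinctions occur.

0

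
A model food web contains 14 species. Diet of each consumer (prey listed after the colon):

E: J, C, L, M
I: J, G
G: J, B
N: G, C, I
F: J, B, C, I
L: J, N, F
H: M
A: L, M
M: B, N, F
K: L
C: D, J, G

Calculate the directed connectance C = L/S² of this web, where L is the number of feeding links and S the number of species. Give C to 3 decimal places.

C = 0.143

The web has S = 14 species and L = 28 feeding links.
C = L / S² = 28 / 196 = 0.1429 ≈ 0.143.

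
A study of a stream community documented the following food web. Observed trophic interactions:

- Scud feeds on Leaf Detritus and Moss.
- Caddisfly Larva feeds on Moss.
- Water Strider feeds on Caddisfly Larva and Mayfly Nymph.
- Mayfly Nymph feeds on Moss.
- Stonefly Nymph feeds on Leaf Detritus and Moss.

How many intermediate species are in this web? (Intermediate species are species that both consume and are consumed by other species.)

2

Intermediate species (has both prey and predators): Caddisfly Larva, Mayfly Nymph.
Count: 2.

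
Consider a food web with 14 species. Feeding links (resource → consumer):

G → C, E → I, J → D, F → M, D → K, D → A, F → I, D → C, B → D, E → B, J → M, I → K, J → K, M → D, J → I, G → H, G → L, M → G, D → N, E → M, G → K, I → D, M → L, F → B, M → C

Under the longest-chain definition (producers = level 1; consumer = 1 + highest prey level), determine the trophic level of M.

F is a producer → level 1.
M eats F (level 1); other prey at levels: J 1, E 1 → level 2.

Trophic level 2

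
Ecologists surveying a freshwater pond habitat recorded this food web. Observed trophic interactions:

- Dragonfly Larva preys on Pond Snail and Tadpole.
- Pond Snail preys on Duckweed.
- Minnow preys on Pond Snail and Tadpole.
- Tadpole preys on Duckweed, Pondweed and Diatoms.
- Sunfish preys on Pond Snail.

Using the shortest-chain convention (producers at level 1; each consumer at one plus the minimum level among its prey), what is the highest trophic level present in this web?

Producers (level 1): Pondweed, Diatoms, Duckweed.
Following each consumer down to its lowest-level prey: Duckweed → Pond Snail → Sunfish (levels 1 through 3).
All prey of Sunfish (Pond Snail 2) are at level 2 or above, so Sunfish is at level 1 + 2 = 3.
Every consumer has at least one prey at level 2 or below, so none exceeds level 3.

3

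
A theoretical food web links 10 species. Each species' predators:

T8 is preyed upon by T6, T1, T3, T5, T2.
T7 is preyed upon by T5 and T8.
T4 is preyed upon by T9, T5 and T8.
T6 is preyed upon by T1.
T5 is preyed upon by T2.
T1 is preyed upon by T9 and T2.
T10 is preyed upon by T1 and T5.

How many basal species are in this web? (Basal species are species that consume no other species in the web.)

3

Basal species (no prey listed): T4, T10, T7.
Count: 3.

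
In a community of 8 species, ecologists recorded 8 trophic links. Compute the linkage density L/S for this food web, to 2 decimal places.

L/S = 1.00

There are L = 8 links among S = 8 species.
L/S = 8/8 = 1.0000 ≈ 1.00.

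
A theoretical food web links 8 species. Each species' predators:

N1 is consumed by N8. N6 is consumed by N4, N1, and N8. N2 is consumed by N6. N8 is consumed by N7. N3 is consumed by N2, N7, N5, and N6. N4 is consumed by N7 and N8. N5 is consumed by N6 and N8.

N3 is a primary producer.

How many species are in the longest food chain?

6 species

One longest chain: N3 → N5 → N6 → N4 → N8 → N7.
It has 6 species and 5 links.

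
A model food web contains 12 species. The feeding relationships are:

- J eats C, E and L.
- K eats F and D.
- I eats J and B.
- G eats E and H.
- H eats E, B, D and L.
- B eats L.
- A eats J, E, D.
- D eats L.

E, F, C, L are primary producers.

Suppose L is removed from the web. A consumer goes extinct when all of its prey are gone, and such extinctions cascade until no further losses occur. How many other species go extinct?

2

Remove L.
Round 1: B (all prey gone), D (all prey gone) → extinct.
No further losses. Total secondary extinctions: 2.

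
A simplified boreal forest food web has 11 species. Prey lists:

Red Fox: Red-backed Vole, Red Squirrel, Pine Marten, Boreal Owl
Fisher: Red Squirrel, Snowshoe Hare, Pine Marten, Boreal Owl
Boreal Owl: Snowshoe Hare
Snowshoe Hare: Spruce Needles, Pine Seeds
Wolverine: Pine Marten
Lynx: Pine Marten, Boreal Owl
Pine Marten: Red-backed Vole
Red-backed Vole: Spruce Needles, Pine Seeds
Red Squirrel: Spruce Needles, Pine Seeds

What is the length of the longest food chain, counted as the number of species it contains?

4 species

One longest chain: Spruce Needles → Red-backed Vole → Pine Marten → Red Fox.
It has 4 species and 3 links.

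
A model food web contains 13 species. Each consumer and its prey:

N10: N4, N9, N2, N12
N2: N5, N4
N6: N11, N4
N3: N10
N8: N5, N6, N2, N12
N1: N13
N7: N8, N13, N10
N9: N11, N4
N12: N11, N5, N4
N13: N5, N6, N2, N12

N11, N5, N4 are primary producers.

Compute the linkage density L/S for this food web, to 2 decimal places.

There are L = 26 links among S = 13 species.
L/S = 26/13 = 2.0000 ≈ 2.00.

L/S = 2.00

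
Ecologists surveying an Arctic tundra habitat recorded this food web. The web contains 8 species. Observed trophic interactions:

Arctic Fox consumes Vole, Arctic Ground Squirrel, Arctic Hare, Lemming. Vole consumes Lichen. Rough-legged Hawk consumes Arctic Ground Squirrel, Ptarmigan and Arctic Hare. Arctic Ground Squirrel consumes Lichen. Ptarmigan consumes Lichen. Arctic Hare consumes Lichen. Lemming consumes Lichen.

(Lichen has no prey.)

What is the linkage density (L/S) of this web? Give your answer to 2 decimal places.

There are L = 12 links among S = 8 species.
L/S = 12/8 = 1.5000 ≈ 1.50.

L/S = 1.50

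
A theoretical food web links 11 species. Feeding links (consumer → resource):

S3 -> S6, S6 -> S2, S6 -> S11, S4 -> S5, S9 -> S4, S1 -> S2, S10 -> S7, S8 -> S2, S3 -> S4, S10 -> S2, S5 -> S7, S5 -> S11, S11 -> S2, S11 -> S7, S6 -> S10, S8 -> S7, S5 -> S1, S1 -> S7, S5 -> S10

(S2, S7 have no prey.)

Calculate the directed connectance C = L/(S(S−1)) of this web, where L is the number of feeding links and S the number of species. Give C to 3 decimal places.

C = 0.173

The web has S = 11 species and L = 19 feeding links.
C = L / (S(S−1)) = 19 / 110 = 0.1727 ≈ 0.173.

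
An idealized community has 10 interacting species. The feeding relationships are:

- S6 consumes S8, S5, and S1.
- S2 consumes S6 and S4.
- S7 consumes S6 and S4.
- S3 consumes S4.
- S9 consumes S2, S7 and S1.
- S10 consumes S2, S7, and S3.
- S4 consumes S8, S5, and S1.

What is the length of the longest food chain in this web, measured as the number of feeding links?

3 links

One longest chain: S1 → S6 → S7 → S10.
It has 4 species and 3 links.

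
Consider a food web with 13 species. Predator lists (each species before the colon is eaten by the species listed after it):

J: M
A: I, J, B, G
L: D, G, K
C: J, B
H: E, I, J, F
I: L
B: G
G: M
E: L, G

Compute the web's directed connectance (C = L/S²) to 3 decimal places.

C = 0.112

The web has S = 13 species and L = 19 feeding links.
C = L / S² = 19 / 169 = 0.1124 ≈ 0.112.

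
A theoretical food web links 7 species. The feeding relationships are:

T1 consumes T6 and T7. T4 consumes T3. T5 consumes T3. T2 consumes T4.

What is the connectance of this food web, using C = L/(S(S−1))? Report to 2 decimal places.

The web has S = 7 species and L = 5 feeding links.
C = L / (S(S−1)) = 5 / 42 = 0.1190 ≈ 0.12.

C = 0.12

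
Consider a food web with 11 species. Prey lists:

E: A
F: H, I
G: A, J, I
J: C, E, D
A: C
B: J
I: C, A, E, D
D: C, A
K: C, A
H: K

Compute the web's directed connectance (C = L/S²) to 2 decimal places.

C = 0.17

The web has S = 11 species and L = 20 feeding links.
C = L / S² = 20 / 121 = 0.1653 ≈ 0.17.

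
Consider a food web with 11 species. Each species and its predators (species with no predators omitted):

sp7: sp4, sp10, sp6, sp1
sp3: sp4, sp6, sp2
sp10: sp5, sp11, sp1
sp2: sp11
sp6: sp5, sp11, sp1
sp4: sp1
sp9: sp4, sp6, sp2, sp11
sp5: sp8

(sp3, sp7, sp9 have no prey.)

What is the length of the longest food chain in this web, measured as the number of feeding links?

One longest chain: sp7 → sp10 → sp5 → sp8.
It has 4 species and 3 links.

3 links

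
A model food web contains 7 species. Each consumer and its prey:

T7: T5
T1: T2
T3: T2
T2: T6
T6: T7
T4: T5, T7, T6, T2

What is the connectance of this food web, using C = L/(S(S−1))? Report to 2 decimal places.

The web has S = 7 species and L = 9 feeding links.
C = L / (S(S−1)) = 9 / 42 = 0.2143 ≈ 0.21.

C = 0.21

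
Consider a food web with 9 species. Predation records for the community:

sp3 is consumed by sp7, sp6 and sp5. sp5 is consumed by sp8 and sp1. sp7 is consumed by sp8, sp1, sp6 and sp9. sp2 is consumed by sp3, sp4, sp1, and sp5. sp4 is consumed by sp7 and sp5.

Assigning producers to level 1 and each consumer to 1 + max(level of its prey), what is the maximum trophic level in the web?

4

Producers (level 1): sp2.
sp2 → sp3 → sp5 → sp8 gives sp8 level 4.
No species has a prey at level 4, so no species reaches level 5.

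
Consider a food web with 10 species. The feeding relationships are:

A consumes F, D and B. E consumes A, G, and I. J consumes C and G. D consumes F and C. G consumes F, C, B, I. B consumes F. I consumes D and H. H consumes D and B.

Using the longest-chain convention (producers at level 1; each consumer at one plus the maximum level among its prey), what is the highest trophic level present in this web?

6

Producers (level 1): C, F.
C → D → H → I → G → J gives J level 6.
No species has a prey at level 6, so no species reaches level 7.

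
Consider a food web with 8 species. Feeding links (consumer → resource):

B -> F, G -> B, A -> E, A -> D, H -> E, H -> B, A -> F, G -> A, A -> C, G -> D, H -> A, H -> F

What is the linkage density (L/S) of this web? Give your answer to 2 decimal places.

There are L = 12 links among S = 8 species.
L/S = 12/8 = 1.5000 ≈ 1.50.

L/S = 1.50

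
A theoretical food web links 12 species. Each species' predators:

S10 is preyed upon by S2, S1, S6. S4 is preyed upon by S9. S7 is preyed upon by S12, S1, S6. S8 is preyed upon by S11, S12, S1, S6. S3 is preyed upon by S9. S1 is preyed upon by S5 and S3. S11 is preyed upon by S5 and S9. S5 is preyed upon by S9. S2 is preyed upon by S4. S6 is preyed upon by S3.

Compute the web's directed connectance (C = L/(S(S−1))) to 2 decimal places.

The web has S = 12 species and L = 19 feeding links.
C = L / (S(S−1)) = 19 / 132 = 0.1439 ≈ 0.14.

C = 0.14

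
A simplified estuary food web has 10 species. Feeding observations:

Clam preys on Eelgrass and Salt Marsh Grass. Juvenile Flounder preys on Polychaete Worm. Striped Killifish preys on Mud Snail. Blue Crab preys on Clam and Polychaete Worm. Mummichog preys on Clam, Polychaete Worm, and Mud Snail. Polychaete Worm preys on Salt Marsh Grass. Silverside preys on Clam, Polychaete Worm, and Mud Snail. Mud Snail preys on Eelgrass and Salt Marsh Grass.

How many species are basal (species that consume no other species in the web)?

Basal species (no prey listed): Eelgrass, Salt Marsh Grass.
Count: 2.

2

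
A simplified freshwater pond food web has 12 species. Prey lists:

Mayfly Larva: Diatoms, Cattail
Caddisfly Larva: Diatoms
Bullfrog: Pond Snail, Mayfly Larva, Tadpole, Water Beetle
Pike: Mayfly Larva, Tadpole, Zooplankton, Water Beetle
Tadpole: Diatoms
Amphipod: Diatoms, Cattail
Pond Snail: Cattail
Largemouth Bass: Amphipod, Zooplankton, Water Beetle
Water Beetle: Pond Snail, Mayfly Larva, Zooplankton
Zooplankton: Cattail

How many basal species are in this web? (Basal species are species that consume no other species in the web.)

2

Basal species (no prey listed): Diatoms, Cattail.
Count: 2.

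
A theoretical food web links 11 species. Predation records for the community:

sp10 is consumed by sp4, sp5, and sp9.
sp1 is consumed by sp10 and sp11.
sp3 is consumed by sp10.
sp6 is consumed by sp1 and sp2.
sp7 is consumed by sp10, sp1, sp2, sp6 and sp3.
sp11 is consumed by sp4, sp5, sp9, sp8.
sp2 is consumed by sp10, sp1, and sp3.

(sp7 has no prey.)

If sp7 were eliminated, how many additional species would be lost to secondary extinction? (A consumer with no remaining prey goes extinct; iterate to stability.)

Remove sp7.
Round 1: sp6 (all prey gone) → extinct.
Round 2: sp2 (all prey gone) → extinct.
Round 3: sp3 (all prey gone), sp1 (all prey gone) → extinct.
Round 4: sp10 (all prey gone), sp11 (all prey gone) → extinct.
Round 5: sp4 (all prey gone), sp9 (all prey gone), sp5 (all prey gone), sp8 (all prey gone) → extinct.
No further losses. Total secondary extinctions: 10.

10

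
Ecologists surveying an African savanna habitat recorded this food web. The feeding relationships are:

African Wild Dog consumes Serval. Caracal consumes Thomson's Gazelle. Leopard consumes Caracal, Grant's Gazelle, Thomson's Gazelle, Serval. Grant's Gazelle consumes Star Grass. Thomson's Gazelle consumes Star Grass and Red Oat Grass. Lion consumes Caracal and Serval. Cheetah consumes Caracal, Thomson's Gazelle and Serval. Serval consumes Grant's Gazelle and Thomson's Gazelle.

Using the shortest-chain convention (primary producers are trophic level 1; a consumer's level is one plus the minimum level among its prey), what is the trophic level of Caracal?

Trophic level 3

Star Grass is a producer → level 1.
Thomson's Gazelle eats Star Grass → level 2.
Caracal eats Thomson's Gazelle → level 3.
No prey of Caracal is below level 2, so 3 is the minimum.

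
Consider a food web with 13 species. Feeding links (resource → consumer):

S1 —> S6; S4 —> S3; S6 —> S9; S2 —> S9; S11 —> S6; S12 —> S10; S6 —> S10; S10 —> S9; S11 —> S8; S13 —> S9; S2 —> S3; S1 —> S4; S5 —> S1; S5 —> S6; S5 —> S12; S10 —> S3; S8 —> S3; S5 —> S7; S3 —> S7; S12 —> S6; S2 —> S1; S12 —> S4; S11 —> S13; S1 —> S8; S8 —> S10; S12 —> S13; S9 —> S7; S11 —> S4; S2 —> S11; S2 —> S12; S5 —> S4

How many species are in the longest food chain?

6 species

One longest chain: S5 → S1 → S6 → S10 → S3 → S7.
It has 6 species and 5 links.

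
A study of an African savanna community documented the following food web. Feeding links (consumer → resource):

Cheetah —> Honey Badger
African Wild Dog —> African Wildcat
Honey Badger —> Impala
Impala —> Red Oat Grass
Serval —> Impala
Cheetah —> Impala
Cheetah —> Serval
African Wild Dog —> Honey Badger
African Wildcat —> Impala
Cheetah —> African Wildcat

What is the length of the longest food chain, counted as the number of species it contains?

One longest chain: Red Oat Grass → Impala → Honey Badger → African Wild Dog.
It has 4 species and 3 links.

4 species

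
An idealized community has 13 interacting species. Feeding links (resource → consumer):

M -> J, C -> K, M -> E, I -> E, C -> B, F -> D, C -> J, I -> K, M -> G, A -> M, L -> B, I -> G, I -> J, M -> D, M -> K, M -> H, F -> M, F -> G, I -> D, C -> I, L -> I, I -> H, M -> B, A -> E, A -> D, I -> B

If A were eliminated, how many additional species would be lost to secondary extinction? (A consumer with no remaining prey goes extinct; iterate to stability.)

Remove A.
Every predator of it retains at least one other prey: M still has F; E still has M, I; D still has F, M, I.
No consumer loses all prey, so no secondary extinctions occur.

0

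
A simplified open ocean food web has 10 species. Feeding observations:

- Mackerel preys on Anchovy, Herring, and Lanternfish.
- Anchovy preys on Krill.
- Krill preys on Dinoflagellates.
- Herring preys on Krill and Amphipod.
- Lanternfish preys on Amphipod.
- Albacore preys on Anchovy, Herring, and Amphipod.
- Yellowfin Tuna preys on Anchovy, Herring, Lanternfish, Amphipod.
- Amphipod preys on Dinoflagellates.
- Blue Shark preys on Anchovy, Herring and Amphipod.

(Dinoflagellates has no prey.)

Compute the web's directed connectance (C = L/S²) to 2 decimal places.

The web has S = 10 species and L = 19 feeding links.
C = L / S² = 19 / 100 = 0.1900 ≈ 0.19.

C = 0.19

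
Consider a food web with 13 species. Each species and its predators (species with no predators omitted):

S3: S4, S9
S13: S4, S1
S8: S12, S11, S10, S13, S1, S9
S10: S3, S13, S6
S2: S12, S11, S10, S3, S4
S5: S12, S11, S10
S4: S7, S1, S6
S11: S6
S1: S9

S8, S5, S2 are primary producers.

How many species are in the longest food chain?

One longest chain: S8 → S10 → S3 → S4 → S1 → S9.
It has 6 species and 5 links.

6 species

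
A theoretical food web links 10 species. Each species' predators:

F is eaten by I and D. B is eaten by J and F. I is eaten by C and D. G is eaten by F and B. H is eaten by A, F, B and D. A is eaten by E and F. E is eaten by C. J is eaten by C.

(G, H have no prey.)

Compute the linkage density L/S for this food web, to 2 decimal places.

L/S = 1.60

There are L = 16 links among S = 10 species.
L/S = 16/10 = 1.6000 ≈ 1.60.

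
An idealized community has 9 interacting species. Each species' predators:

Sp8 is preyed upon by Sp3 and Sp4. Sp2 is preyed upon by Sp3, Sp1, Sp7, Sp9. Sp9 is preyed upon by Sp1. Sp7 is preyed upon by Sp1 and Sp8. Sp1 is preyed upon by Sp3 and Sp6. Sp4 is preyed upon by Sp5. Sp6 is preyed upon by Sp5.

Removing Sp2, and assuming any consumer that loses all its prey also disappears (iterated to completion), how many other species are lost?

8

Remove Sp2.
Round 1: Sp9 (all prey gone), Sp7 (all prey gone) → extinct.
Round 2: Sp8 (all prey gone), Sp1 (all prey gone) → extinct.
Round 3: Sp3 (all prey gone), Sp6 (all prey gone), Sp4 (all prey gone) → extinct.
Round 4: Sp5 (all prey gone) → extinct.
No further losses. Total secondary extinctions: 8.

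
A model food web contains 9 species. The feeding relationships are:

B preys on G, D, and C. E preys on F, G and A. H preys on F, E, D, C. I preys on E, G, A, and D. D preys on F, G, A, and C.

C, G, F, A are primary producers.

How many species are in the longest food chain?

One longest chain: G → E → H.
It has 3 species and 2 links.

3 species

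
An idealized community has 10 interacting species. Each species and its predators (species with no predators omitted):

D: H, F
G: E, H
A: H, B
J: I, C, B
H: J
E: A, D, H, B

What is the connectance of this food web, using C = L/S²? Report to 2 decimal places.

C = 0.14

The web has S = 10 species and L = 14 feeding links.
C = L / S² = 14 / 100 = 0.1400 ≈ 0.14.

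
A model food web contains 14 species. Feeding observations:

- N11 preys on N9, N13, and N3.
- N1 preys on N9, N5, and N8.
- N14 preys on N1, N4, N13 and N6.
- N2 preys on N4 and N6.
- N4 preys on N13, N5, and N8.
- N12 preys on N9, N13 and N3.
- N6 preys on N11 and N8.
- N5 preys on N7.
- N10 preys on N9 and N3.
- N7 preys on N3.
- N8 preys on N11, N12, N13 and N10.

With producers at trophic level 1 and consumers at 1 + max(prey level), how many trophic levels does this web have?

5

Producers (level 1): N3, N9, N13.
N3 → N7 → N5 → N1 → N14 gives N14 level 5.
No species has a prey at level 5, so no species reaches level 6.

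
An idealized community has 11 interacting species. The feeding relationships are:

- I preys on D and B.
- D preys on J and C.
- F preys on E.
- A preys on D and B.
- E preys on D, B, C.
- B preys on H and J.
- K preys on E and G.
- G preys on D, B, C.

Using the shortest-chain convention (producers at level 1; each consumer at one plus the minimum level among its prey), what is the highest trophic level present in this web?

3

Producers (level 1): C, J, H.
Following each consumer down to its lowest-level prey: J → B → I (levels 1 through 3).
All prey of I (B 2, D 2) are at level 2 or above, so I is at level 1 + 2 = 3.
Every consumer has at least one prey at level 2 or below, so none exceeds level 3.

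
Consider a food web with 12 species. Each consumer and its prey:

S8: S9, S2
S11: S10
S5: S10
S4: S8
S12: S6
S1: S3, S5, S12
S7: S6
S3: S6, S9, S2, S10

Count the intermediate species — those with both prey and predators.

Intermediate species (has both prey and predators): S8, S3, S5, S12.
Count: 4.

4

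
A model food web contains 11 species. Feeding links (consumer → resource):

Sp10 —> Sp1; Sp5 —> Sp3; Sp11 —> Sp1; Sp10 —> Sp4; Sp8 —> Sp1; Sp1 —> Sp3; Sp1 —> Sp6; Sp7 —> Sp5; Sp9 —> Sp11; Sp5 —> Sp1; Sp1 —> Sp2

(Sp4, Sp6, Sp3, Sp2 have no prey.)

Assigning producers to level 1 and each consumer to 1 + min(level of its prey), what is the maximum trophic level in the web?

Producers (level 1): Sp4, Sp6, Sp3, Sp2.
Following each consumer down to its lowest-level prey: Sp6 → Sp1 → Sp11 → Sp9 (levels 1 through 4).
All prey of Sp9 (Sp11 3) are at level 3 or above, so Sp9 is at level 1 + 3 = 4.
Every consumer has at least one prey at level 3 or below, so none exceeds level 4.

4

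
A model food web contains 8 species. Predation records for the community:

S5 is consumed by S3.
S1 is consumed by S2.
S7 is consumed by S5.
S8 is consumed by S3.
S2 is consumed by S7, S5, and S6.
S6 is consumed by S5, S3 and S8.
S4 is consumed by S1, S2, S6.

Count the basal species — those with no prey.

1

Basal species (no prey listed): S4.
Count: 1.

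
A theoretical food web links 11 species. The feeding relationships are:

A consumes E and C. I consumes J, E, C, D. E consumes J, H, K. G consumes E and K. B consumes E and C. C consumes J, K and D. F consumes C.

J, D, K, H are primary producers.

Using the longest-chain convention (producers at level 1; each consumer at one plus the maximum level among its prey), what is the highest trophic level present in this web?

3

Producers (level 1): J, D, K, H.
J → E → I gives I level 3.
No species has a prey at level 3, so no species reaches level 4.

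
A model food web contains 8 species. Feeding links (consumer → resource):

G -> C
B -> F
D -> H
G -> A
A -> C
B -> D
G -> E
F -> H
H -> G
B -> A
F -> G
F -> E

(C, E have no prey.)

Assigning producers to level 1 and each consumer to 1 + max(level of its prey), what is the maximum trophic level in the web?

Producers (level 1): C, E.
C → A → G → H → F → B gives B level 6.
No species has a prey at level 6, so no species reaches level 7.

6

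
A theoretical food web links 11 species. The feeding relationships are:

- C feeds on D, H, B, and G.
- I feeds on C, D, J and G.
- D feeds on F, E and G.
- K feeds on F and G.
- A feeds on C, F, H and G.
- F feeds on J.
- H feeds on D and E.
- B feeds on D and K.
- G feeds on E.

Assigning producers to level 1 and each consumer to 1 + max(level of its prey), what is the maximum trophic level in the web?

Producers (level 1): J, E.
J → F → D → H → C → I gives I level 6.
No species has a prey at level 6, so no species reaches level 7.

6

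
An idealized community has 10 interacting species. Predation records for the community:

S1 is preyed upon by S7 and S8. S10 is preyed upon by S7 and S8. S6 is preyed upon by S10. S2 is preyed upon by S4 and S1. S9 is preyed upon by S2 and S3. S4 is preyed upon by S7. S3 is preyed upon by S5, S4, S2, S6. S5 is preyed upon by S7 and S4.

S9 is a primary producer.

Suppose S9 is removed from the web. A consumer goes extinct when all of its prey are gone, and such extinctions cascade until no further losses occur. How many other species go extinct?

9

Remove S9.
Round 1: S3 (all prey gone) → extinct.
Round 2: S6 (all prey gone), S2 (all prey gone), S5 (all prey gone) → extinct.
Round 3: S10 (all prey gone), S4 (all prey gone), S1 (all prey gone) → extinct.
Round 4: S7 (all prey gone), S8 (all prey gone) → extinct.
No further losses. Total secondary extinctions: 9.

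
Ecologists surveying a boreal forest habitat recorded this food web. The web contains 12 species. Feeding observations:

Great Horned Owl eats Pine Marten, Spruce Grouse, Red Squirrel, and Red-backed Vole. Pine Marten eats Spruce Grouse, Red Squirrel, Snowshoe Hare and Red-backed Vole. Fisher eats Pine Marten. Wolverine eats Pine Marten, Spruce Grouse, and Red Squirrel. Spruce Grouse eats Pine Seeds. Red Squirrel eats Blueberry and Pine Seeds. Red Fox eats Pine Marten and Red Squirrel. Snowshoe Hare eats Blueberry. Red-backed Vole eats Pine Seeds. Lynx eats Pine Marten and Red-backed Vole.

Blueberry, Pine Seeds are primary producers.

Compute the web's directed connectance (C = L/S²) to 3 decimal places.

C = 0.146

The web has S = 12 species and L = 21 feeding links.
C = L / S² = 21 / 144 = 0.1458 ≈ 0.146.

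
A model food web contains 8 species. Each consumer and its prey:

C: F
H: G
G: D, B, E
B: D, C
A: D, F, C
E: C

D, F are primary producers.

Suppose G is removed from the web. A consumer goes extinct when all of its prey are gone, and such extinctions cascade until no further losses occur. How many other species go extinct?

Remove G.
Round 1: H (all prey gone) → extinct.
No further losses. Total secondary extinctions: 1.

1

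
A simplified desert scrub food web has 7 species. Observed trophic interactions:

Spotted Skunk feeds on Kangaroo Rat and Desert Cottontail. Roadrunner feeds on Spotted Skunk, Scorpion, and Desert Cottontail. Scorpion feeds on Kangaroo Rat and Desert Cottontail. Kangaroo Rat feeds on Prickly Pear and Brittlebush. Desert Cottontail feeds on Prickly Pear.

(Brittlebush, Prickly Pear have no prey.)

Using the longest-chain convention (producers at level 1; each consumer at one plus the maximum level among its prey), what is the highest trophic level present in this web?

4

Producers (level 1): Brittlebush, Prickly Pear.
Brittlebush → Kangaroo Rat → Spotted Skunk → Roadrunner gives Roadrunner level 4.
No species has a prey at level 4, so no species reaches level 5.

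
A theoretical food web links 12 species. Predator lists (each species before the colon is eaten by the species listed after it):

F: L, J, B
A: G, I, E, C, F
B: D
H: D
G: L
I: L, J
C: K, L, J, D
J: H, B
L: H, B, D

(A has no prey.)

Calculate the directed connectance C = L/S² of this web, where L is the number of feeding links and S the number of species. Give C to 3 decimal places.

C = 0.153

The web has S = 12 species and L = 22 feeding links.
C = L / S² = 22 / 144 = 0.1528 ≈ 0.153.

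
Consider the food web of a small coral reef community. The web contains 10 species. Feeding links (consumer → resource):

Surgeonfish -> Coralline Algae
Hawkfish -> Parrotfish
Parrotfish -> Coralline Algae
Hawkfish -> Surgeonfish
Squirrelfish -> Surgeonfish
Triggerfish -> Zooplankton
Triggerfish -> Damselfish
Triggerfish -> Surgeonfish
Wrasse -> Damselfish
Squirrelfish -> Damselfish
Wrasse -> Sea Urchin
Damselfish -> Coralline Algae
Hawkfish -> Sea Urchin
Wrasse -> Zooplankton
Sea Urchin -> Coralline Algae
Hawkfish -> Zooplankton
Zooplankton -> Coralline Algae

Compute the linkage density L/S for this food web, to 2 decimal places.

L/S = 1.70

There are L = 17 links among S = 10 species.
L/S = 17/10 = 1.7000 ≈ 1.70.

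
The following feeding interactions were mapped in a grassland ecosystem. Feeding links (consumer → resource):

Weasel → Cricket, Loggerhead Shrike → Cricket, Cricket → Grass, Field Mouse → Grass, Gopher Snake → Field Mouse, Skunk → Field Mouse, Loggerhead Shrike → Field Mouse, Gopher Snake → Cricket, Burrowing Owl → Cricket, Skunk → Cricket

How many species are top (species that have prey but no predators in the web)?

5

Top species (has prey, but nothing eats it): Weasel, Gopher Snake, Burrowing Owl, Loggerhead Shrike, Skunk.
Count: 5.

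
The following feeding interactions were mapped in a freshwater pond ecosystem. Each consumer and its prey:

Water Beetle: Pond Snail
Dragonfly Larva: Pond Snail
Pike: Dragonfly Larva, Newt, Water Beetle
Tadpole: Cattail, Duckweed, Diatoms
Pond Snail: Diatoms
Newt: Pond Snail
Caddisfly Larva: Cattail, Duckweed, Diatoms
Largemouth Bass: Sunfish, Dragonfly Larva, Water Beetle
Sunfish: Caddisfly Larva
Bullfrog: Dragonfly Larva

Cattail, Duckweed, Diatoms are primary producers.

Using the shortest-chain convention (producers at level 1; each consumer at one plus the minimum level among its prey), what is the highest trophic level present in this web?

Producers (level 1): Cattail, Duckweed, Diatoms.
Following each consumer down to its lowest-level prey: Diatoms → Pond Snail → Newt → Pike (levels 1 through 4).
All prey of Pike (Newt 3, Water Beetle 3, Dragonfly Larva 3) are at level 3 or above, so Pike is at level 1 + 3 = 4.
Every consumer has at least one prey at level 3 or below, so none exceeds level 4.

4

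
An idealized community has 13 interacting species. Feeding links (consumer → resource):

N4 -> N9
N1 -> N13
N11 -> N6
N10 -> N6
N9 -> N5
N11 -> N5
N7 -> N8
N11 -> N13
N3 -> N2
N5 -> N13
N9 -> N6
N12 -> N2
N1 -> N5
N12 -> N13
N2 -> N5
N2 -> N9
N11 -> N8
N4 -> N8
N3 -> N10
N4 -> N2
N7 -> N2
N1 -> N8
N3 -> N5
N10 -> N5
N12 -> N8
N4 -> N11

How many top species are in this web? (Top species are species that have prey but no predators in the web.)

5

Top species (has prey, but nothing eats it): N1, N7, N12, N4, N3.
Count: 5.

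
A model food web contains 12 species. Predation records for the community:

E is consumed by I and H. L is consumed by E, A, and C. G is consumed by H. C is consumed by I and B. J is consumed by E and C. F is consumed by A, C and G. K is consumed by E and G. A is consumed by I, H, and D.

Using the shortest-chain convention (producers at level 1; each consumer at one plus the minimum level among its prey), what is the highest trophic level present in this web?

Producers (level 1): J, F, L, K.
Following each consumer down to its lowest-level prey: J → E → I (levels 1 through 3).
All prey of I (E 2, A 2, C 2) are at level 2 or above, so I is at level 1 + 2 = 3.
Every consumer has at least one prey at level 2 or below, so none exceeds level 3.

3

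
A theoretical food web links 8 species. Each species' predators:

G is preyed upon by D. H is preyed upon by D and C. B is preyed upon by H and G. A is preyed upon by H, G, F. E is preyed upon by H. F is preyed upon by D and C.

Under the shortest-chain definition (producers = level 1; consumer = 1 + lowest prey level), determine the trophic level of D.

A is a producer → level 1.
H eats A → level 2.
D eats H → level 3.
No prey of D is below level 2, so 3 is the minimum.

Trophic level 3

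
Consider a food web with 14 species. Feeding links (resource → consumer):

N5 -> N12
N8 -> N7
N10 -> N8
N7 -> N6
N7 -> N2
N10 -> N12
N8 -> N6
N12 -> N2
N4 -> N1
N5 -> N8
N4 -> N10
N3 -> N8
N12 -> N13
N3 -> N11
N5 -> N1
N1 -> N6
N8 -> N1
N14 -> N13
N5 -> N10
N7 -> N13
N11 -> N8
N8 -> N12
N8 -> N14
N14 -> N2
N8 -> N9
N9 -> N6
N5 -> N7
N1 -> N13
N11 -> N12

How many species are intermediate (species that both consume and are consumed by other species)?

Intermediate species (has both prey and predators): N11, N10, N8, N7, N9, N1, N12, N14.
Count: 8.

8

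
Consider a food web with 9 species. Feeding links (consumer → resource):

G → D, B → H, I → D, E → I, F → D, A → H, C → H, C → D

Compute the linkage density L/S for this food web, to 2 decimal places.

L/S = 0.89

There are L = 8 links among S = 9 species.
L/S = 8/9 = 0.8889 ≈ 0.89.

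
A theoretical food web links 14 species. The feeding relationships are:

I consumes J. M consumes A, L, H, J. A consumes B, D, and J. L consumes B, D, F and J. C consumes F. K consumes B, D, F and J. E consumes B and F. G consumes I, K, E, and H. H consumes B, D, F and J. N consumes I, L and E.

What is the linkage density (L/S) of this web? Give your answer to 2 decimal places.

There are L = 30 links among S = 14 species.
L/S = 30/14 = 2.1429 ≈ 2.14.

L/S = 2.14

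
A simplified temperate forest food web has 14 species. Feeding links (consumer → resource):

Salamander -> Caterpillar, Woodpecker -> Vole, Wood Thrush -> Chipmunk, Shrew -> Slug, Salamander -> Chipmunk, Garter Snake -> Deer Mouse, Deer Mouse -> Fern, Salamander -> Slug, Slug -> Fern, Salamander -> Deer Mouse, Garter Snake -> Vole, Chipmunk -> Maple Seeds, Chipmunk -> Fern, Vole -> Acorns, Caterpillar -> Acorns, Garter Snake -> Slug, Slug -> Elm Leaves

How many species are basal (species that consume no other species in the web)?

4

Basal species (no prey listed): Elm Leaves, Fern, Acorns, Maple Seeds.
Count: 4.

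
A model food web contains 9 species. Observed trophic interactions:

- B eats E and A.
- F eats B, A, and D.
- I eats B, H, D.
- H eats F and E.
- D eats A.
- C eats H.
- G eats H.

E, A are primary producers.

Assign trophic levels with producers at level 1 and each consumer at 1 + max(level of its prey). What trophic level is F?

Trophic level 3

E is a producer → level 1.
B eats E (level 1); other prey at levels: A 1 → level 2.
F eats B (level 2); other prey at levels: A 1, D 2 → level 3.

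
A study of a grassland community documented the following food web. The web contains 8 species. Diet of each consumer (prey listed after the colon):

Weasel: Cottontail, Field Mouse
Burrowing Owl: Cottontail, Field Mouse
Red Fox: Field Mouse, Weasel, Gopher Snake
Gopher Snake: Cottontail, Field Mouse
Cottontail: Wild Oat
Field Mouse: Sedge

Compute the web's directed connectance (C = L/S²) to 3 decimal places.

The web has S = 8 species and L = 11 feeding links.
C = L / S² = 11 / 64 = 0.1719 ≈ 0.172.

C = 0.172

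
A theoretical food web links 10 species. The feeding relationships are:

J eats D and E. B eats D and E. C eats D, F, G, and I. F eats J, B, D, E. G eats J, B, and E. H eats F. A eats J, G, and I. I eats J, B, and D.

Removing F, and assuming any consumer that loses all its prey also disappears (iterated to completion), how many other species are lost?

Remove F.
Round 1: H (all prey gone) → extinct.
No further losses. Total secondary extinctions: 1.

1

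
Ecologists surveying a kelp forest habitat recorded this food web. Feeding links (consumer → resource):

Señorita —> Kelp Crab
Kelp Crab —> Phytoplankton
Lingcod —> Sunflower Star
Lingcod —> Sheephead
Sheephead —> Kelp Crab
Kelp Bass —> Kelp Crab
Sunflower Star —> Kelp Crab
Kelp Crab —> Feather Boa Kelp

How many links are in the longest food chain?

3 links

One longest chain: Feather Boa Kelp → Kelp Crab → Sheephead → Lingcod.
It has 4 species and 3 links.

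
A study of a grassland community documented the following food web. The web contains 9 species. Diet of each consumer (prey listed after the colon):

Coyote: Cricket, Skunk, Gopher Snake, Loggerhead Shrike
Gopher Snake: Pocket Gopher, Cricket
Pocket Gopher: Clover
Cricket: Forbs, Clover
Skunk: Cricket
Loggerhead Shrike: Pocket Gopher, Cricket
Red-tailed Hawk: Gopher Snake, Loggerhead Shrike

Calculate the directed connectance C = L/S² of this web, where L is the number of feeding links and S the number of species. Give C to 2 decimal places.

C = 0.17

The web has S = 9 species and L = 14 feeding links.
C = L / S² = 14 / 81 = 0.1728 ≈ 0.17.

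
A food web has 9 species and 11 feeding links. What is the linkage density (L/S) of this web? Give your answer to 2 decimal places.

L/S = 1.22

There are L = 11 links among S = 9 species.
L/S = 11/9 = 1.2222 ≈ 1.22.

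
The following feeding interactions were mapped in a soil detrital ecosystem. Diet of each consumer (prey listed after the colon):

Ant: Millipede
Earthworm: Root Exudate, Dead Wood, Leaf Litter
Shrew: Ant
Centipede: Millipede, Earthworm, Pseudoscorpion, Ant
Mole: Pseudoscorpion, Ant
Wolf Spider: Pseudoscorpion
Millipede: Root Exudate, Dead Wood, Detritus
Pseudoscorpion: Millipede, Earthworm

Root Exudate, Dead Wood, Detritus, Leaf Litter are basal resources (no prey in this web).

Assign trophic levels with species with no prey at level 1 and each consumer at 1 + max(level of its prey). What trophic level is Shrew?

Trophic level 4

Root Exudate has no prey (basal) → level 1.
Millipede eats Root Exudate (level 1); other prey at levels: Dead Wood 1, Detritus 1 → level 2.
Ant eats Millipede → level 3.
Shrew eats Ant → level 4.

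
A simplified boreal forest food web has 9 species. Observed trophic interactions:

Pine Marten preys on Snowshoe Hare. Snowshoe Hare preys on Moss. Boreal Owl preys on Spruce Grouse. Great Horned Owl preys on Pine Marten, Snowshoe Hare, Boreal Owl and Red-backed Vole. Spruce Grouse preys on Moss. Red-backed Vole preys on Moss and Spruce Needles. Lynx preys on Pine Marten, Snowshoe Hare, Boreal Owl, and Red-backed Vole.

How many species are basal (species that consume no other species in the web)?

Basal species (no prey listed): Moss, Spruce Needles.
Count: 2.

2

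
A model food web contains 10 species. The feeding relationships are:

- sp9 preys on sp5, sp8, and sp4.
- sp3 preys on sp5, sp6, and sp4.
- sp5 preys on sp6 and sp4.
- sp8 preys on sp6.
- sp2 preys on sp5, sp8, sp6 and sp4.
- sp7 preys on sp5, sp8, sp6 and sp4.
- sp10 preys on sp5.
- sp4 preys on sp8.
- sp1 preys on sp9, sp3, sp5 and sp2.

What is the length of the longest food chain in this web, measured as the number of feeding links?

5 links

One longest chain: sp6 → sp8 → sp4 → sp5 → sp2 → sp1.
It has 6 species and 5 links.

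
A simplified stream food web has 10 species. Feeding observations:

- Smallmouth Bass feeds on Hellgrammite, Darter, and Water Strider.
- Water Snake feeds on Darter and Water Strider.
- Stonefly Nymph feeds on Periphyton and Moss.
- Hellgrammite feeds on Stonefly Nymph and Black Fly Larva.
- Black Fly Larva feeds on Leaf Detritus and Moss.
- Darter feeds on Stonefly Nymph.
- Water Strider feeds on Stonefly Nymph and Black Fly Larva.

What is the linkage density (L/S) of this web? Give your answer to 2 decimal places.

L/S = 1.40

There are L = 14 links among S = 10 species.
L/S = 14/10 = 1.4000 ≈ 1.40.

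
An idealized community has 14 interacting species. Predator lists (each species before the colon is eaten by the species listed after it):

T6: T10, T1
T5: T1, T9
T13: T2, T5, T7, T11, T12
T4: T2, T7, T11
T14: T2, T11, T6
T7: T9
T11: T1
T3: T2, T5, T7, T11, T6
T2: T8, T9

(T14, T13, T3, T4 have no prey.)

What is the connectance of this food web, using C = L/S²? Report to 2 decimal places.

The web has S = 14 species and L = 24 feeding links.
C = L / S² = 24 / 196 = 0.1224 ≈ 0.12.

C = 0.12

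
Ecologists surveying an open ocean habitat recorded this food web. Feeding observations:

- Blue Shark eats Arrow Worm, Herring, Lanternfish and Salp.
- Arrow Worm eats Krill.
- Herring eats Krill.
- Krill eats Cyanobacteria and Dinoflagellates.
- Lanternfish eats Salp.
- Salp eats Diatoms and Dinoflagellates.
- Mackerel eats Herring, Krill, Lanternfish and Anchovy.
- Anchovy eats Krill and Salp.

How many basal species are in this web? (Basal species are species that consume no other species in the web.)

3

Basal species (no prey listed): Cyanobacteria, Diatoms, Dinoflagellates.
Count: 3.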